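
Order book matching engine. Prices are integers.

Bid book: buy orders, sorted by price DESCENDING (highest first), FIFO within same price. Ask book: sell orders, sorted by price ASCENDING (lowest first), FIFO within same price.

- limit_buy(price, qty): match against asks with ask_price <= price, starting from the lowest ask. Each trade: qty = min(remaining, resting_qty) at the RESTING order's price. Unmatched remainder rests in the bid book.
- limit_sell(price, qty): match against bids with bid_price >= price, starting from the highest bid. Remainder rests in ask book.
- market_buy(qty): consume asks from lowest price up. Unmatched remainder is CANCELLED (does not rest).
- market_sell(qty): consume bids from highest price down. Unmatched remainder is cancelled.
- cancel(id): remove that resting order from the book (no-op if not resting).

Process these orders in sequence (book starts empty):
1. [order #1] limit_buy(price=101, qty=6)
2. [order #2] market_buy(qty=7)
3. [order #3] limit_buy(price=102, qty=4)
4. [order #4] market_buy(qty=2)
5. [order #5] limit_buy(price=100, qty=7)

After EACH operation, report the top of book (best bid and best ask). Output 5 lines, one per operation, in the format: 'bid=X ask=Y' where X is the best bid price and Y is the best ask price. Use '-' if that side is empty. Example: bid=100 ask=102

Answer: bid=101 ask=-
bid=101 ask=-
bid=102 ask=-
bid=102 ask=-
bid=102 ask=-

Derivation:
After op 1 [order #1] limit_buy(price=101, qty=6): fills=none; bids=[#1:6@101] asks=[-]
After op 2 [order #2] market_buy(qty=7): fills=none; bids=[#1:6@101] asks=[-]
After op 3 [order #3] limit_buy(price=102, qty=4): fills=none; bids=[#3:4@102 #1:6@101] asks=[-]
After op 4 [order #4] market_buy(qty=2): fills=none; bids=[#3:4@102 #1:6@101] asks=[-]
After op 5 [order #5] limit_buy(price=100, qty=7): fills=none; bids=[#3:4@102 #1:6@101 #5:7@100] asks=[-]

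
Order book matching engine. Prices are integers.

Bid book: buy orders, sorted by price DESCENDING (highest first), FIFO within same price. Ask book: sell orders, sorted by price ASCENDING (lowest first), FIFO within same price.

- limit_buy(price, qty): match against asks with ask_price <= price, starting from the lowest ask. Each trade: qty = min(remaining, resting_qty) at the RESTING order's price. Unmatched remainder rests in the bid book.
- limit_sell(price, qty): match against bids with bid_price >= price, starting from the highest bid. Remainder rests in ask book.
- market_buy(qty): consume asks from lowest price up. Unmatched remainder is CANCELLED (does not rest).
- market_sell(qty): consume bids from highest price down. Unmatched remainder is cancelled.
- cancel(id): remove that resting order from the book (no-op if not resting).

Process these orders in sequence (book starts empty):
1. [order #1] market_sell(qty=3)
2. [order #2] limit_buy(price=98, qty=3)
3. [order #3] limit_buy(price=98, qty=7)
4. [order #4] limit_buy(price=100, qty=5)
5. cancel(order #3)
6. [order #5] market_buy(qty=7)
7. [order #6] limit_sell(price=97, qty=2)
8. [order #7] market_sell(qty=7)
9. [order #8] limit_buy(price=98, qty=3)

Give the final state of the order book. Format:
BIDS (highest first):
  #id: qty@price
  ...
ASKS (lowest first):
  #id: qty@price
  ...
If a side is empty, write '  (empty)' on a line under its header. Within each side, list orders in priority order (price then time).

After op 1 [order #1] market_sell(qty=3): fills=none; bids=[-] asks=[-]
After op 2 [order #2] limit_buy(price=98, qty=3): fills=none; bids=[#2:3@98] asks=[-]
After op 3 [order #3] limit_buy(price=98, qty=7): fills=none; bids=[#2:3@98 #3:7@98] asks=[-]
After op 4 [order #4] limit_buy(price=100, qty=5): fills=none; bids=[#4:5@100 #2:3@98 #3:7@98] asks=[-]
After op 5 cancel(order #3): fills=none; bids=[#4:5@100 #2:3@98] asks=[-]
After op 6 [order #5] market_buy(qty=7): fills=none; bids=[#4:5@100 #2:3@98] asks=[-]
After op 7 [order #6] limit_sell(price=97, qty=2): fills=#4x#6:2@100; bids=[#4:3@100 #2:3@98] asks=[-]
After op 8 [order #7] market_sell(qty=7): fills=#4x#7:3@100 #2x#7:3@98; bids=[-] asks=[-]
After op 9 [order #8] limit_buy(price=98, qty=3): fills=none; bids=[#8:3@98] asks=[-]

Answer: BIDS (highest first):
  #8: 3@98
ASKS (lowest first):
  (empty)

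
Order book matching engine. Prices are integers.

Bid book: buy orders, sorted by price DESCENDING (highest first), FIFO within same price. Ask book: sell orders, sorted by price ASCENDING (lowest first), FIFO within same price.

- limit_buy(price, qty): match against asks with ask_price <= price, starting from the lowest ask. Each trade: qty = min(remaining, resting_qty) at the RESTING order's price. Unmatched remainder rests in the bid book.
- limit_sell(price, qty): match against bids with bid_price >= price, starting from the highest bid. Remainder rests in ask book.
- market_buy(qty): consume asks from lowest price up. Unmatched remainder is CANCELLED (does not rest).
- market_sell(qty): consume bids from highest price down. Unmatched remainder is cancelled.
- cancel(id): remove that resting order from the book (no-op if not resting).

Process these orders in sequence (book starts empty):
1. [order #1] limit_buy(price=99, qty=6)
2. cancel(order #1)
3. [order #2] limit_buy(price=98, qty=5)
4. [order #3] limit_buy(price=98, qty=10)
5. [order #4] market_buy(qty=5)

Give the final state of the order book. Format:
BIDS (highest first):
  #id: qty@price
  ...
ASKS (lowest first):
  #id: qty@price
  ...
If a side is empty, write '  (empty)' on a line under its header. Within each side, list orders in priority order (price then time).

Answer: BIDS (highest first):
  #2: 5@98
  #3: 10@98
ASKS (lowest first):
  (empty)

Derivation:
After op 1 [order #1] limit_buy(price=99, qty=6): fills=none; bids=[#1:6@99] asks=[-]
After op 2 cancel(order #1): fills=none; bids=[-] asks=[-]
After op 3 [order #2] limit_buy(price=98, qty=5): fills=none; bids=[#2:5@98] asks=[-]
After op 4 [order #3] limit_buy(price=98, qty=10): fills=none; bids=[#2:5@98 #3:10@98] asks=[-]
After op 5 [order #4] market_buy(qty=5): fills=none; bids=[#2:5@98 #3:10@98] asks=[-]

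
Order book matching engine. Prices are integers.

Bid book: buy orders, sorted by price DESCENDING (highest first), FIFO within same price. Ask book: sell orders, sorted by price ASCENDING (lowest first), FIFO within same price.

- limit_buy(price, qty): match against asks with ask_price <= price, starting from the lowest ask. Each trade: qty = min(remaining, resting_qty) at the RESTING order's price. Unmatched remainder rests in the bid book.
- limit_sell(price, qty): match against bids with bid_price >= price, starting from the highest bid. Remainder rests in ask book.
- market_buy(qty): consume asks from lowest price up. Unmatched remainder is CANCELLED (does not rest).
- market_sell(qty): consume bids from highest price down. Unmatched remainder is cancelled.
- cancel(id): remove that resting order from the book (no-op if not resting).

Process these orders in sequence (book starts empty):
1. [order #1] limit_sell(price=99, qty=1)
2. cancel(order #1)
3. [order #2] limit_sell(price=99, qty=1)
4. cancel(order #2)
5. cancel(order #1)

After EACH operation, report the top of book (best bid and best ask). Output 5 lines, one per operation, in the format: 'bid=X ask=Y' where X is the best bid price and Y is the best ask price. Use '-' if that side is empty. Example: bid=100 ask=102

After op 1 [order #1] limit_sell(price=99, qty=1): fills=none; bids=[-] asks=[#1:1@99]
After op 2 cancel(order #1): fills=none; bids=[-] asks=[-]
After op 3 [order #2] limit_sell(price=99, qty=1): fills=none; bids=[-] asks=[#2:1@99]
After op 4 cancel(order #2): fills=none; bids=[-] asks=[-]
After op 5 cancel(order #1): fills=none; bids=[-] asks=[-]

Answer: bid=- ask=99
bid=- ask=-
bid=- ask=99
bid=- ask=-
bid=- ask=-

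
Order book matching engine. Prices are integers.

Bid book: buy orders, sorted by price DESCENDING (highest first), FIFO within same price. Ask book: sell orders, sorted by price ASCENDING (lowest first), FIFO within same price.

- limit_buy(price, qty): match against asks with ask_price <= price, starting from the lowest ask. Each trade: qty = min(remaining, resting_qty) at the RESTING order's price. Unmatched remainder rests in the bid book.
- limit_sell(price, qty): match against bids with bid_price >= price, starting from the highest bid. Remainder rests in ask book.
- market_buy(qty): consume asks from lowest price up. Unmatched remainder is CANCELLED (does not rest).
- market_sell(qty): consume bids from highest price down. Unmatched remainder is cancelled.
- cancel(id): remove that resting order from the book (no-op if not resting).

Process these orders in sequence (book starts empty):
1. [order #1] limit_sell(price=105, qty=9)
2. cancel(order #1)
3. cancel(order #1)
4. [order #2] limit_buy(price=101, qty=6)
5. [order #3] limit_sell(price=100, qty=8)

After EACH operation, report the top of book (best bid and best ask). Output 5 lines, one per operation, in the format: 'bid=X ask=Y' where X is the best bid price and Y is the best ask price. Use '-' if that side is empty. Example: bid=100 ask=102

After op 1 [order #1] limit_sell(price=105, qty=9): fills=none; bids=[-] asks=[#1:9@105]
After op 2 cancel(order #1): fills=none; bids=[-] asks=[-]
After op 3 cancel(order #1): fills=none; bids=[-] asks=[-]
After op 4 [order #2] limit_buy(price=101, qty=6): fills=none; bids=[#2:6@101] asks=[-]
After op 5 [order #3] limit_sell(price=100, qty=8): fills=#2x#3:6@101; bids=[-] asks=[#3:2@100]

Answer: bid=- ask=105
bid=- ask=-
bid=- ask=-
bid=101 ask=-
bid=- ask=100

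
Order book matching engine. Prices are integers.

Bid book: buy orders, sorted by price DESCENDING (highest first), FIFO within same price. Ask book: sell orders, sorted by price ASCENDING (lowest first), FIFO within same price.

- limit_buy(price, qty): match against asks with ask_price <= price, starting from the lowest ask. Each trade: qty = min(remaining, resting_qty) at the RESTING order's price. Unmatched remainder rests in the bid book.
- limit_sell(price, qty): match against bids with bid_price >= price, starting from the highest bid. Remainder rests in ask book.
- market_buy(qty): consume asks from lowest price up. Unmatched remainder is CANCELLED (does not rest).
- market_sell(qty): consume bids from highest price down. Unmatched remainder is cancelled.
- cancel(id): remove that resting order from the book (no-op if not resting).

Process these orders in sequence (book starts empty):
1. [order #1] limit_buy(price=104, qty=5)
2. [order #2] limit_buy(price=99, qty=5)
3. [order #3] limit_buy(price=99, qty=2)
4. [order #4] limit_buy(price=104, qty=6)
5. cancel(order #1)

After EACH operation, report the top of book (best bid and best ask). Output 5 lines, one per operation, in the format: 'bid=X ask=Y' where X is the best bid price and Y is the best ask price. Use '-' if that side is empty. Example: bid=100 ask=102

Answer: bid=104 ask=-
bid=104 ask=-
bid=104 ask=-
bid=104 ask=-
bid=104 ask=-

Derivation:
After op 1 [order #1] limit_buy(price=104, qty=5): fills=none; bids=[#1:5@104] asks=[-]
After op 2 [order #2] limit_buy(price=99, qty=5): fills=none; bids=[#1:5@104 #2:5@99] asks=[-]
After op 3 [order #3] limit_buy(price=99, qty=2): fills=none; bids=[#1:5@104 #2:5@99 #3:2@99] asks=[-]
After op 4 [order #4] limit_buy(price=104, qty=6): fills=none; bids=[#1:5@104 #4:6@104 #2:5@99 #3:2@99] asks=[-]
After op 5 cancel(order #1): fills=none; bids=[#4:6@104 #2:5@99 #3:2@99] asks=[-]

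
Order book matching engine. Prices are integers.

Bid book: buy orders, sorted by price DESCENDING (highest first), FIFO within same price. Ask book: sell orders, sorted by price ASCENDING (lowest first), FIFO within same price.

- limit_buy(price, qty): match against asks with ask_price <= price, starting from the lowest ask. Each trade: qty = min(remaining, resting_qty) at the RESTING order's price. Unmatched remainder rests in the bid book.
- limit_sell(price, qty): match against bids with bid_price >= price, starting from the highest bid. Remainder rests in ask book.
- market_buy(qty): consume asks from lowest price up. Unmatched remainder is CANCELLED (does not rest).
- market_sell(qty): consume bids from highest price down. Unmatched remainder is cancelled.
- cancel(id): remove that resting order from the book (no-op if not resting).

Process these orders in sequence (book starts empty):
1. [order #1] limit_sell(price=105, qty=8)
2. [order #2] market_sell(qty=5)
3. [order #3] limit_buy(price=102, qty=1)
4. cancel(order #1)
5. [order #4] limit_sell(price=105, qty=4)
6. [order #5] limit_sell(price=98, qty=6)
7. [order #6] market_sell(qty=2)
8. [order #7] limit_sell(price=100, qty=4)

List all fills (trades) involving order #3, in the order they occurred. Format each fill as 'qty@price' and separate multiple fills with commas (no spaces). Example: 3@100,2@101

Answer: 1@102

Derivation:
After op 1 [order #1] limit_sell(price=105, qty=8): fills=none; bids=[-] asks=[#1:8@105]
After op 2 [order #2] market_sell(qty=5): fills=none; bids=[-] asks=[#1:8@105]
After op 3 [order #3] limit_buy(price=102, qty=1): fills=none; bids=[#3:1@102] asks=[#1:8@105]
After op 4 cancel(order #1): fills=none; bids=[#3:1@102] asks=[-]
After op 5 [order #4] limit_sell(price=105, qty=4): fills=none; bids=[#3:1@102] asks=[#4:4@105]
After op 6 [order #5] limit_sell(price=98, qty=6): fills=#3x#5:1@102; bids=[-] asks=[#5:5@98 #4:4@105]
After op 7 [order #6] market_sell(qty=2): fills=none; bids=[-] asks=[#5:5@98 #4:4@105]
After op 8 [order #7] limit_sell(price=100, qty=4): fills=none; bids=[-] asks=[#5:5@98 #7:4@100 #4:4@105]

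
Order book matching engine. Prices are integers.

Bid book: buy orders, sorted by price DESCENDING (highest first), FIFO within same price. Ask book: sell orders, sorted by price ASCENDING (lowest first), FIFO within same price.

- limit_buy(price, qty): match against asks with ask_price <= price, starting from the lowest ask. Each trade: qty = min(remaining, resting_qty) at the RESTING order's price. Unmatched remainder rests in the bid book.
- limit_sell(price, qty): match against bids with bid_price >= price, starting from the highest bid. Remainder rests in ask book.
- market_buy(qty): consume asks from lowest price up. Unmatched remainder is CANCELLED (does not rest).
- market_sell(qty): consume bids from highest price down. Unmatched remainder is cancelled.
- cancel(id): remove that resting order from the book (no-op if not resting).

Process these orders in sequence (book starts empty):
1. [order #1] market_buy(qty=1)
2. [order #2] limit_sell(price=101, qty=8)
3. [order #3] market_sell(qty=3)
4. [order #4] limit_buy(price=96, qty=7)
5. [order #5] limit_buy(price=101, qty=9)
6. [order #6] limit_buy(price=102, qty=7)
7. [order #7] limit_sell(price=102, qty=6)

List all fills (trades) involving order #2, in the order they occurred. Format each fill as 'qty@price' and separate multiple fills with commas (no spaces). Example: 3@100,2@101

After op 1 [order #1] market_buy(qty=1): fills=none; bids=[-] asks=[-]
After op 2 [order #2] limit_sell(price=101, qty=8): fills=none; bids=[-] asks=[#2:8@101]
After op 3 [order #3] market_sell(qty=3): fills=none; bids=[-] asks=[#2:8@101]
After op 4 [order #4] limit_buy(price=96, qty=7): fills=none; bids=[#4:7@96] asks=[#2:8@101]
After op 5 [order #5] limit_buy(price=101, qty=9): fills=#5x#2:8@101; bids=[#5:1@101 #4:7@96] asks=[-]
After op 6 [order #6] limit_buy(price=102, qty=7): fills=none; bids=[#6:7@102 #5:1@101 #4:7@96] asks=[-]
After op 7 [order #7] limit_sell(price=102, qty=6): fills=#6x#7:6@102; bids=[#6:1@102 #5:1@101 #4:7@96] asks=[-]

Answer: 8@101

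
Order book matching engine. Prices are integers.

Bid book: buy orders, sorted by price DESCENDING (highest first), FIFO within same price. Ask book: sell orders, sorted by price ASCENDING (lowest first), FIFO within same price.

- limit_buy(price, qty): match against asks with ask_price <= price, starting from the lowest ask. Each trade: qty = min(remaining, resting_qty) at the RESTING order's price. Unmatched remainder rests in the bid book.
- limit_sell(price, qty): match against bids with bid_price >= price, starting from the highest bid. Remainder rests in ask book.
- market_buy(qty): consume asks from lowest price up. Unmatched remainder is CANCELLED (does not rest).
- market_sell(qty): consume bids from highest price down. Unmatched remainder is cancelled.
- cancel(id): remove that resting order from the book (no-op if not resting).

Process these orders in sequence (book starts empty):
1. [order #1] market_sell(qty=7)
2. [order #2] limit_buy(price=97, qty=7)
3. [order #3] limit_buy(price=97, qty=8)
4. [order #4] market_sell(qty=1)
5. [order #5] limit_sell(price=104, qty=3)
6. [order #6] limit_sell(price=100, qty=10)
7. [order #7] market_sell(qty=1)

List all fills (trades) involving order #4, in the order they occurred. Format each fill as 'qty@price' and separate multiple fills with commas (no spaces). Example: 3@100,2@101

After op 1 [order #1] market_sell(qty=7): fills=none; bids=[-] asks=[-]
After op 2 [order #2] limit_buy(price=97, qty=7): fills=none; bids=[#2:7@97] asks=[-]
After op 3 [order #3] limit_buy(price=97, qty=8): fills=none; bids=[#2:7@97 #3:8@97] asks=[-]
After op 4 [order #4] market_sell(qty=1): fills=#2x#4:1@97; bids=[#2:6@97 #3:8@97] asks=[-]
After op 5 [order #5] limit_sell(price=104, qty=3): fills=none; bids=[#2:6@97 #3:8@97] asks=[#5:3@104]
After op 6 [order #6] limit_sell(price=100, qty=10): fills=none; bids=[#2:6@97 #3:8@97] asks=[#6:10@100 #5:3@104]
After op 7 [order #7] market_sell(qty=1): fills=#2x#7:1@97; bids=[#2:5@97 #3:8@97] asks=[#6:10@100 #5:3@104]

Answer: 1@97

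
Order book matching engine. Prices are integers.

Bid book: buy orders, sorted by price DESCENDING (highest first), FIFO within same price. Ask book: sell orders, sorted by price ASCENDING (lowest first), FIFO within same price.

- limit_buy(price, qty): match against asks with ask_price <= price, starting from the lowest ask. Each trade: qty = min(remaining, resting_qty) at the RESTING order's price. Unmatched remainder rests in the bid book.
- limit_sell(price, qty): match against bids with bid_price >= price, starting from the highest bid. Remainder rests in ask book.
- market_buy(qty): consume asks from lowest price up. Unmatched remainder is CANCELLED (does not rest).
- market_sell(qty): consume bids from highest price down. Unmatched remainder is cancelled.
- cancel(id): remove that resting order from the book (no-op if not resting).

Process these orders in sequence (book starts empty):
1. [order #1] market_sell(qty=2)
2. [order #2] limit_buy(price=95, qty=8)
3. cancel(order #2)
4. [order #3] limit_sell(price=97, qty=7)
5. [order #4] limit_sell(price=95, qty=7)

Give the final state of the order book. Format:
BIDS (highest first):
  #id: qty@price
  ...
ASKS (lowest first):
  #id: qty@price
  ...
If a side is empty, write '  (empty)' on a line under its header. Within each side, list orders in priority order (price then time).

After op 1 [order #1] market_sell(qty=2): fills=none; bids=[-] asks=[-]
After op 2 [order #2] limit_buy(price=95, qty=8): fills=none; bids=[#2:8@95] asks=[-]
After op 3 cancel(order #2): fills=none; bids=[-] asks=[-]
After op 4 [order #3] limit_sell(price=97, qty=7): fills=none; bids=[-] asks=[#3:7@97]
After op 5 [order #4] limit_sell(price=95, qty=7): fills=none; bids=[-] asks=[#4:7@95 #3:7@97]

Answer: BIDS (highest first):
  (empty)
ASKS (lowest first):
  #4: 7@95
  #3: 7@97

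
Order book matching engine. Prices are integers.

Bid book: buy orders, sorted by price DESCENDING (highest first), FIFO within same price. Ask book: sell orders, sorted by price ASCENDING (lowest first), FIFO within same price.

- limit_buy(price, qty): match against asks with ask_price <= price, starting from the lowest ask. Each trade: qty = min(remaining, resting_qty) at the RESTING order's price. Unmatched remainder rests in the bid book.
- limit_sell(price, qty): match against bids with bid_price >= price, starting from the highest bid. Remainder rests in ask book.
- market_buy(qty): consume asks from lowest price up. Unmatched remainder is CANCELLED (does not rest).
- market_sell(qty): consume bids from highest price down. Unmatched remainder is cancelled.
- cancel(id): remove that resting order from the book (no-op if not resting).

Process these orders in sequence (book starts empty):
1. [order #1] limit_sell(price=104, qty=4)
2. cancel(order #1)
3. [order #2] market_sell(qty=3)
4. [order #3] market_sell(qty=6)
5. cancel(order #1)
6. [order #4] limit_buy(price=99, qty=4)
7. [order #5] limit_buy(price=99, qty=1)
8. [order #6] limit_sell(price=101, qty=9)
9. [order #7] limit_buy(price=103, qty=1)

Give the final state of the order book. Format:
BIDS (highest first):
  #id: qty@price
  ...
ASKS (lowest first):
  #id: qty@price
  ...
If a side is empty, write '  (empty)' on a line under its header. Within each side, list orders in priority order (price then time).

Answer: BIDS (highest first):
  #4: 4@99
  #5: 1@99
ASKS (lowest first):
  #6: 8@101

Derivation:
After op 1 [order #1] limit_sell(price=104, qty=4): fills=none; bids=[-] asks=[#1:4@104]
After op 2 cancel(order #1): fills=none; bids=[-] asks=[-]
After op 3 [order #2] market_sell(qty=3): fills=none; bids=[-] asks=[-]
After op 4 [order #3] market_sell(qty=6): fills=none; bids=[-] asks=[-]
After op 5 cancel(order #1): fills=none; bids=[-] asks=[-]
After op 6 [order #4] limit_buy(price=99, qty=4): fills=none; bids=[#4:4@99] asks=[-]
After op 7 [order #5] limit_buy(price=99, qty=1): fills=none; bids=[#4:4@99 #5:1@99] asks=[-]
After op 8 [order #6] limit_sell(price=101, qty=9): fills=none; bids=[#4:4@99 #5:1@99] asks=[#6:9@101]
After op 9 [order #7] limit_buy(price=103, qty=1): fills=#7x#6:1@101; bids=[#4:4@99 #5:1@99] asks=[#6:8@101]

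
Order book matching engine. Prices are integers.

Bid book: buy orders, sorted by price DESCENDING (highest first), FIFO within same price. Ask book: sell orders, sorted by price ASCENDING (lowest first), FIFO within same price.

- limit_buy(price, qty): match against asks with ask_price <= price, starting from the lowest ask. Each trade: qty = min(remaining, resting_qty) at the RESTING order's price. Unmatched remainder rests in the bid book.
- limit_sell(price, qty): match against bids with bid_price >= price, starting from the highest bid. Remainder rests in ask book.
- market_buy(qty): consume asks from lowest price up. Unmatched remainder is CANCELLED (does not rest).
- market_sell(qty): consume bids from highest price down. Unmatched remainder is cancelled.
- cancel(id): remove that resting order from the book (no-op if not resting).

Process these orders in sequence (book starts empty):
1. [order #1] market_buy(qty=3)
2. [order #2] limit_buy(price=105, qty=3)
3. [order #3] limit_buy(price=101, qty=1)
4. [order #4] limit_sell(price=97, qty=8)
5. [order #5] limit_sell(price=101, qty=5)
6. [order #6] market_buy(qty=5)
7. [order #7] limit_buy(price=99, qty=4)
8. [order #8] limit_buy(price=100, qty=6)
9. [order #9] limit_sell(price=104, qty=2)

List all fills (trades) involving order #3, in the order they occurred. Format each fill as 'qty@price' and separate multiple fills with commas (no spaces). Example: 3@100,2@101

After op 1 [order #1] market_buy(qty=3): fills=none; bids=[-] asks=[-]
After op 2 [order #2] limit_buy(price=105, qty=3): fills=none; bids=[#2:3@105] asks=[-]
After op 3 [order #3] limit_buy(price=101, qty=1): fills=none; bids=[#2:3@105 #3:1@101] asks=[-]
After op 4 [order #4] limit_sell(price=97, qty=8): fills=#2x#4:3@105 #3x#4:1@101; bids=[-] asks=[#4:4@97]
After op 5 [order #5] limit_sell(price=101, qty=5): fills=none; bids=[-] asks=[#4:4@97 #5:5@101]
After op 6 [order #6] market_buy(qty=5): fills=#6x#4:4@97 #6x#5:1@101; bids=[-] asks=[#5:4@101]
After op 7 [order #7] limit_buy(price=99, qty=4): fills=none; bids=[#7:4@99] asks=[#5:4@101]
After op 8 [order #8] limit_buy(price=100, qty=6): fills=none; bids=[#8:6@100 #7:4@99] asks=[#5:4@101]
After op 9 [order #9] limit_sell(price=104, qty=2): fills=none; bids=[#8:6@100 #7:4@99] asks=[#5:4@101 #9:2@104]

Answer: 1@101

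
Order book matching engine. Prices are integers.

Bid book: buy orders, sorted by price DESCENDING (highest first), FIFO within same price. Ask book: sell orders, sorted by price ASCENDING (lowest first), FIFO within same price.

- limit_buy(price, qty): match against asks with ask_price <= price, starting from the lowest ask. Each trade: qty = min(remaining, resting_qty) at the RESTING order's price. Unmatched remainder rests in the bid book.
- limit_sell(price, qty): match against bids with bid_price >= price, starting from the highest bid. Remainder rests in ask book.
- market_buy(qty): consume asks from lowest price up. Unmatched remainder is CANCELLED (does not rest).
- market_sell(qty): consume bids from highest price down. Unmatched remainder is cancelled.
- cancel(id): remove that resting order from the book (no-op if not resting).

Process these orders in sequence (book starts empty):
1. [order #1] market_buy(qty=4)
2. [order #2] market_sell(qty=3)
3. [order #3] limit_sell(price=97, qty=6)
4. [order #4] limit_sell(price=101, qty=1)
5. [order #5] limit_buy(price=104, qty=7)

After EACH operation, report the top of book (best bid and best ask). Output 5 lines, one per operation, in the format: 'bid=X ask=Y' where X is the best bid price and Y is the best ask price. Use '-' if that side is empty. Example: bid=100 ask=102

After op 1 [order #1] market_buy(qty=4): fills=none; bids=[-] asks=[-]
After op 2 [order #2] market_sell(qty=3): fills=none; bids=[-] asks=[-]
After op 3 [order #3] limit_sell(price=97, qty=6): fills=none; bids=[-] asks=[#3:6@97]
After op 4 [order #4] limit_sell(price=101, qty=1): fills=none; bids=[-] asks=[#3:6@97 #4:1@101]
After op 5 [order #5] limit_buy(price=104, qty=7): fills=#5x#3:6@97 #5x#4:1@101; bids=[-] asks=[-]

Answer: bid=- ask=-
bid=- ask=-
bid=- ask=97
bid=- ask=97
bid=- ask=-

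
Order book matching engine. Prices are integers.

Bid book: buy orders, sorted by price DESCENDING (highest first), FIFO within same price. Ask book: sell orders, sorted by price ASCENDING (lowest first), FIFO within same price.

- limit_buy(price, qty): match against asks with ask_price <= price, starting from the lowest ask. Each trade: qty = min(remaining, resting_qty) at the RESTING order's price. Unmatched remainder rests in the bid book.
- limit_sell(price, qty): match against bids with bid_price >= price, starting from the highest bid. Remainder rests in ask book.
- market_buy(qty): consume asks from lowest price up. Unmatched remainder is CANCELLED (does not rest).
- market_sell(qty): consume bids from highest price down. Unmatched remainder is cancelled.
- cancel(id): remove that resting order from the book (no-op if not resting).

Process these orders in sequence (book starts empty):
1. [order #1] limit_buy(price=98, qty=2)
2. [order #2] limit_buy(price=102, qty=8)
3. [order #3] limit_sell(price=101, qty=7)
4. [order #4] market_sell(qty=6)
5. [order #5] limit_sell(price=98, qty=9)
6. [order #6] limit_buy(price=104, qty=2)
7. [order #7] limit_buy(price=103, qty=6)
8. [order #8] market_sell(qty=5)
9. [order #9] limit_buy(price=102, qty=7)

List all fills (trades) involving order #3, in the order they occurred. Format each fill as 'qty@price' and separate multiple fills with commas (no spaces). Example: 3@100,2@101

After op 1 [order #1] limit_buy(price=98, qty=2): fills=none; bids=[#1:2@98] asks=[-]
After op 2 [order #2] limit_buy(price=102, qty=8): fills=none; bids=[#2:8@102 #1:2@98] asks=[-]
After op 3 [order #3] limit_sell(price=101, qty=7): fills=#2x#3:7@102; bids=[#2:1@102 #1:2@98] asks=[-]
After op 4 [order #4] market_sell(qty=6): fills=#2x#4:1@102 #1x#4:2@98; bids=[-] asks=[-]
After op 5 [order #5] limit_sell(price=98, qty=9): fills=none; bids=[-] asks=[#5:9@98]
After op 6 [order #6] limit_buy(price=104, qty=2): fills=#6x#5:2@98; bids=[-] asks=[#5:7@98]
After op 7 [order #7] limit_buy(price=103, qty=6): fills=#7x#5:6@98; bids=[-] asks=[#5:1@98]
After op 8 [order #8] market_sell(qty=5): fills=none; bids=[-] asks=[#5:1@98]
After op 9 [order #9] limit_buy(price=102, qty=7): fills=#9x#5:1@98; bids=[#9:6@102] asks=[-]

Answer: 7@102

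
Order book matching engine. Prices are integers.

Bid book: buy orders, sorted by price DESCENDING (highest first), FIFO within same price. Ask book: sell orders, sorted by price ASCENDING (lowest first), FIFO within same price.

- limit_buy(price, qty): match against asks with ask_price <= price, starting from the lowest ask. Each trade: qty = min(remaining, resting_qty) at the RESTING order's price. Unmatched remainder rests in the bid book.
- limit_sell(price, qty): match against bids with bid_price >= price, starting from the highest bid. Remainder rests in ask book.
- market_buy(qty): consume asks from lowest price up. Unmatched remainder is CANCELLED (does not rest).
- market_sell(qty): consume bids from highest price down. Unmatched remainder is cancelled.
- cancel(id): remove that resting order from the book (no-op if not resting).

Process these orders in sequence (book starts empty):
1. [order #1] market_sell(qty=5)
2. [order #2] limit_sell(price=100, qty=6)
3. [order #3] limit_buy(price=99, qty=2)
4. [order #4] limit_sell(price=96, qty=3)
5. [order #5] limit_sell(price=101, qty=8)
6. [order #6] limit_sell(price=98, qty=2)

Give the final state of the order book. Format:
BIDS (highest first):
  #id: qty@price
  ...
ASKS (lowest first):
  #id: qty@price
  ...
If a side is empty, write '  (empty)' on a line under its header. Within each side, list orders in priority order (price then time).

Answer: BIDS (highest first):
  (empty)
ASKS (lowest first):
  #4: 1@96
  #6: 2@98
  #2: 6@100
  #5: 8@101

Derivation:
After op 1 [order #1] market_sell(qty=5): fills=none; bids=[-] asks=[-]
After op 2 [order #2] limit_sell(price=100, qty=6): fills=none; bids=[-] asks=[#2:6@100]
After op 3 [order #3] limit_buy(price=99, qty=2): fills=none; bids=[#3:2@99] asks=[#2:6@100]
After op 4 [order #4] limit_sell(price=96, qty=3): fills=#3x#4:2@99; bids=[-] asks=[#4:1@96 #2:6@100]
After op 5 [order #5] limit_sell(price=101, qty=8): fills=none; bids=[-] asks=[#4:1@96 #2:6@100 #5:8@101]
After op 6 [order #6] limit_sell(price=98, qty=2): fills=none; bids=[-] asks=[#4:1@96 #6:2@98 #2:6@100 #5:8@101]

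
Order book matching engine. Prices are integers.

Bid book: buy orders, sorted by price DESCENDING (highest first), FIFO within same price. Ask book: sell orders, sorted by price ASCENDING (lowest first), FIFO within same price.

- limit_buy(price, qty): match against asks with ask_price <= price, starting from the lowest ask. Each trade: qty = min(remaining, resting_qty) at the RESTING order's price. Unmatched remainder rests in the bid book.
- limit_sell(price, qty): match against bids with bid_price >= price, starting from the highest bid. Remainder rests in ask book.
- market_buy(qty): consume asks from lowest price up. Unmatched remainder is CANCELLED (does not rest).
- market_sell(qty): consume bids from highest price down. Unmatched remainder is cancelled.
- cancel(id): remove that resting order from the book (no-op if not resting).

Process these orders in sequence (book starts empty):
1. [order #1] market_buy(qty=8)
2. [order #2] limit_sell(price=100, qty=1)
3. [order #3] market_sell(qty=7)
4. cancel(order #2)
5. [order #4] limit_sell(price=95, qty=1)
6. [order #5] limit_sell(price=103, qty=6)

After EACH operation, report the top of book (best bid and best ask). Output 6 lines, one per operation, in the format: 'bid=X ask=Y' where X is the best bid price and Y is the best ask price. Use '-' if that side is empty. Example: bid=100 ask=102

After op 1 [order #1] market_buy(qty=8): fills=none; bids=[-] asks=[-]
After op 2 [order #2] limit_sell(price=100, qty=1): fills=none; bids=[-] asks=[#2:1@100]
After op 3 [order #3] market_sell(qty=7): fills=none; bids=[-] asks=[#2:1@100]
After op 4 cancel(order #2): fills=none; bids=[-] asks=[-]
After op 5 [order #4] limit_sell(price=95, qty=1): fills=none; bids=[-] asks=[#4:1@95]
After op 6 [order #5] limit_sell(price=103, qty=6): fills=none; bids=[-] asks=[#4:1@95 #5:6@103]

Answer: bid=- ask=-
bid=- ask=100
bid=- ask=100
bid=- ask=-
bid=- ask=95
bid=- ask=95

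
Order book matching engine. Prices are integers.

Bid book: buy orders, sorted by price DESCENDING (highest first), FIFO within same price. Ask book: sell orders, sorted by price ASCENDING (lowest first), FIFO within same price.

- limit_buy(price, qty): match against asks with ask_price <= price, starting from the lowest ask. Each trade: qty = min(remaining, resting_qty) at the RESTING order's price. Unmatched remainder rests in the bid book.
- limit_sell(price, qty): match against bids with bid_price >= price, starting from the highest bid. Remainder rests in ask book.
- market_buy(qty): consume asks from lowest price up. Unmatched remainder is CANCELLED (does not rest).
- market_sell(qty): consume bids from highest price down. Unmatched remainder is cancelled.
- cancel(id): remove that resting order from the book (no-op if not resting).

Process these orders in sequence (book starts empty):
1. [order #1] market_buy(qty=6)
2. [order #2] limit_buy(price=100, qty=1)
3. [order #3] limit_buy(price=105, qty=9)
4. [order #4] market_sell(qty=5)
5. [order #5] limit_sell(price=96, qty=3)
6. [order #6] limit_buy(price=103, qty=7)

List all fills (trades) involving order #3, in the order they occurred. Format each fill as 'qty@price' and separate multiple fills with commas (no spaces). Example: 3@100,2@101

Answer: 5@105,3@105

Derivation:
After op 1 [order #1] market_buy(qty=6): fills=none; bids=[-] asks=[-]
After op 2 [order #2] limit_buy(price=100, qty=1): fills=none; bids=[#2:1@100] asks=[-]
After op 3 [order #3] limit_buy(price=105, qty=9): fills=none; bids=[#3:9@105 #2:1@100] asks=[-]
After op 4 [order #4] market_sell(qty=5): fills=#3x#4:5@105; bids=[#3:4@105 #2:1@100] asks=[-]
After op 5 [order #5] limit_sell(price=96, qty=3): fills=#3x#5:3@105; bids=[#3:1@105 #2:1@100] asks=[-]
After op 6 [order #6] limit_buy(price=103, qty=7): fills=none; bids=[#3:1@105 #6:7@103 #2:1@100] asks=[-]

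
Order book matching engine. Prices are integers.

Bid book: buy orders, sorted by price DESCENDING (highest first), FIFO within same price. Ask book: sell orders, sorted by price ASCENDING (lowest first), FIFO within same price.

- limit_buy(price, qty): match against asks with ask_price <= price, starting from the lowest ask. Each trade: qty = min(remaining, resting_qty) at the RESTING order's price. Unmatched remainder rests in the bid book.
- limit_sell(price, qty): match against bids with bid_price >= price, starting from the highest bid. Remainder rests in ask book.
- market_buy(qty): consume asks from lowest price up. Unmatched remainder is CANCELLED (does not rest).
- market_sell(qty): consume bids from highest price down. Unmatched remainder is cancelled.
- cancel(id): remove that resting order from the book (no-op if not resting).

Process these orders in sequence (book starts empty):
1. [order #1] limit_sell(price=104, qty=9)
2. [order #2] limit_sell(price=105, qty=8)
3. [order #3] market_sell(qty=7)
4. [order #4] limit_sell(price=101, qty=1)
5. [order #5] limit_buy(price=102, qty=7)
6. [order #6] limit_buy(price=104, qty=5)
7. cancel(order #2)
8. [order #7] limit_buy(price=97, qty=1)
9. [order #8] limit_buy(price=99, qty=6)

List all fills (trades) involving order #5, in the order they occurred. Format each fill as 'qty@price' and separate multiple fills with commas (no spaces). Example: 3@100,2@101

Answer: 1@101

Derivation:
After op 1 [order #1] limit_sell(price=104, qty=9): fills=none; bids=[-] asks=[#1:9@104]
After op 2 [order #2] limit_sell(price=105, qty=8): fills=none; bids=[-] asks=[#1:9@104 #2:8@105]
After op 3 [order #3] market_sell(qty=7): fills=none; bids=[-] asks=[#1:9@104 #2:8@105]
After op 4 [order #4] limit_sell(price=101, qty=1): fills=none; bids=[-] asks=[#4:1@101 #1:9@104 #2:8@105]
After op 5 [order #5] limit_buy(price=102, qty=7): fills=#5x#4:1@101; bids=[#5:6@102] asks=[#1:9@104 #2:8@105]
After op 6 [order #6] limit_buy(price=104, qty=5): fills=#6x#1:5@104; bids=[#5:6@102] asks=[#1:4@104 #2:8@105]
After op 7 cancel(order #2): fills=none; bids=[#5:6@102] asks=[#1:4@104]
After op 8 [order #7] limit_buy(price=97, qty=1): fills=none; bids=[#5:6@102 #7:1@97] asks=[#1:4@104]
After op 9 [order #8] limit_buy(price=99, qty=6): fills=none; bids=[#5:6@102 #8:6@99 #7:1@97] asks=[#1:4@104]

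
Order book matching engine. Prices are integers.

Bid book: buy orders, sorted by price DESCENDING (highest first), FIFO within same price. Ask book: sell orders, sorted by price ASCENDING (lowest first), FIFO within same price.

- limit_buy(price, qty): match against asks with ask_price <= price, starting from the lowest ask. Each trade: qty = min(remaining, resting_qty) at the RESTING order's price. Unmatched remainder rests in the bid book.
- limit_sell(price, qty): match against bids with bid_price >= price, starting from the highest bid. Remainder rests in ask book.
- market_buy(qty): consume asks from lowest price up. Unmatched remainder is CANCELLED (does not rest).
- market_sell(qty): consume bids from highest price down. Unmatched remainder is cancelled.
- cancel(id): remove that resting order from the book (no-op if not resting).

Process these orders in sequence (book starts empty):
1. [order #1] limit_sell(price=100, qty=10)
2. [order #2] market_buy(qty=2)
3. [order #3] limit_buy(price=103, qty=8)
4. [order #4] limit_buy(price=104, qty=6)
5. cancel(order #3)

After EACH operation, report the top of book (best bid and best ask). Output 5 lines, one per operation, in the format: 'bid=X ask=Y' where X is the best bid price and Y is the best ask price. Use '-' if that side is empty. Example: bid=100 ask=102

After op 1 [order #1] limit_sell(price=100, qty=10): fills=none; bids=[-] asks=[#1:10@100]
After op 2 [order #2] market_buy(qty=2): fills=#2x#1:2@100; bids=[-] asks=[#1:8@100]
After op 3 [order #3] limit_buy(price=103, qty=8): fills=#3x#1:8@100; bids=[-] asks=[-]
After op 4 [order #4] limit_buy(price=104, qty=6): fills=none; bids=[#4:6@104] asks=[-]
After op 5 cancel(order #3): fills=none; bids=[#4:6@104] asks=[-]

Answer: bid=- ask=100
bid=- ask=100
bid=- ask=-
bid=104 ask=-
bid=104 ask=-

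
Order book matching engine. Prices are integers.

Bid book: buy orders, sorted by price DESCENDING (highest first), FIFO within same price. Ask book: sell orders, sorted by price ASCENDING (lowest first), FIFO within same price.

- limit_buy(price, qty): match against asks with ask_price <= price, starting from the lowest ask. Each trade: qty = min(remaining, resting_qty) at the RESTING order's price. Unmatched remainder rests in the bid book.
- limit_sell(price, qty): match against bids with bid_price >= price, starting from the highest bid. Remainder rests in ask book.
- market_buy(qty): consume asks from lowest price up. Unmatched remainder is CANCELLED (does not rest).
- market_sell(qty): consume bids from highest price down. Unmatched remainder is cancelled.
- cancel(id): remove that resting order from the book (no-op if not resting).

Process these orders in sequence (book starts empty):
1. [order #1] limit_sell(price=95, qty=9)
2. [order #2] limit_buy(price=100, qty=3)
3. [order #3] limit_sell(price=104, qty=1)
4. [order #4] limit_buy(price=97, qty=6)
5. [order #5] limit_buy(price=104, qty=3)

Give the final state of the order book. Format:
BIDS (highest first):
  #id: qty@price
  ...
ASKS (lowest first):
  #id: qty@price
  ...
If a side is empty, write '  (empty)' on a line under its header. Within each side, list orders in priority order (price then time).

Answer: BIDS (highest first):
  #5: 2@104
ASKS (lowest first):
  (empty)

Derivation:
After op 1 [order #1] limit_sell(price=95, qty=9): fills=none; bids=[-] asks=[#1:9@95]
After op 2 [order #2] limit_buy(price=100, qty=3): fills=#2x#1:3@95; bids=[-] asks=[#1:6@95]
After op 3 [order #3] limit_sell(price=104, qty=1): fills=none; bids=[-] asks=[#1:6@95 #3:1@104]
After op 4 [order #4] limit_buy(price=97, qty=6): fills=#4x#1:6@95; bids=[-] asks=[#3:1@104]
After op 5 [order #5] limit_buy(price=104, qty=3): fills=#5x#3:1@104; bids=[#5:2@104] asks=[-]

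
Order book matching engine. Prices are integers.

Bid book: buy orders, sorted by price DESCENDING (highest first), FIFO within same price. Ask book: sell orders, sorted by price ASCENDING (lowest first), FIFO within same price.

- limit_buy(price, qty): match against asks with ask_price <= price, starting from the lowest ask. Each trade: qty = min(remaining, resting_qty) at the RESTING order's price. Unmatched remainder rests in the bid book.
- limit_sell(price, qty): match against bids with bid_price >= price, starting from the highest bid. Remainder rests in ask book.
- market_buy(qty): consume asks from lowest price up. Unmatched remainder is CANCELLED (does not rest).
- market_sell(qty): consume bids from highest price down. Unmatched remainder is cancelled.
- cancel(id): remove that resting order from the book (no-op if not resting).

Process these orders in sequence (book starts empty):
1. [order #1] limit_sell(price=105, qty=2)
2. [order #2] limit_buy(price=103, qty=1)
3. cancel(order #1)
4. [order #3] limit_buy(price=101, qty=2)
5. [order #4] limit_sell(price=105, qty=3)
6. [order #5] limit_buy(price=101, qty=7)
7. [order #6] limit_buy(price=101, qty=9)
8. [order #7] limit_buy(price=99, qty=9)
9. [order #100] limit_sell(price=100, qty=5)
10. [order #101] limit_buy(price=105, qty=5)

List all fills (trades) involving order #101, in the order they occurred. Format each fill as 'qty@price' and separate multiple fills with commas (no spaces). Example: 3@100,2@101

Answer: 3@105

Derivation:
After op 1 [order #1] limit_sell(price=105, qty=2): fills=none; bids=[-] asks=[#1:2@105]
After op 2 [order #2] limit_buy(price=103, qty=1): fills=none; bids=[#2:1@103] asks=[#1:2@105]
After op 3 cancel(order #1): fills=none; bids=[#2:1@103] asks=[-]
After op 4 [order #3] limit_buy(price=101, qty=2): fills=none; bids=[#2:1@103 #3:2@101] asks=[-]
After op 5 [order #4] limit_sell(price=105, qty=3): fills=none; bids=[#2:1@103 #3:2@101] asks=[#4:3@105]
After op 6 [order #5] limit_buy(price=101, qty=7): fills=none; bids=[#2:1@103 #3:2@101 #5:7@101] asks=[#4:3@105]
After op 7 [order #6] limit_buy(price=101, qty=9): fills=none; bids=[#2:1@103 #3:2@101 #5:7@101 #6:9@101] asks=[#4:3@105]
After op 8 [order #7] limit_buy(price=99, qty=9): fills=none; bids=[#2:1@103 #3:2@101 #5:7@101 #6:9@101 #7:9@99] asks=[#4:3@105]
After op 9 [order #100] limit_sell(price=100, qty=5): fills=#2x#100:1@103 #3x#100:2@101 #5x#100:2@101; bids=[#5:5@101 #6:9@101 #7:9@99] asks=[#4:3@105]
After op 10 [order #101] limit_buy(price=105, qty=5): fills=#101x#4:3@105; bids=[#101:2@105 #5:5@101 #6:9@101 #7:9@99] asks=[-]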